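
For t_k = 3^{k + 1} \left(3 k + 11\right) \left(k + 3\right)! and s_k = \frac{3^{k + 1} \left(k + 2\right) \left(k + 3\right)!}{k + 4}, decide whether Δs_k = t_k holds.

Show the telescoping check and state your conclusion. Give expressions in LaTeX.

s_(k+1) = 3**(k + 2)*(k + 3)*factorial(k + 4)/(k + 5)
s_(k+1) − s_k = 3**(k + 1)*(3*k**3 + 32*k**2 + 113*k + 134)*factorial(k + 3)/((k + 4)*(k + 5))
(s_(k+1) − s_k) − t_k = -6*3**k*(3*k**2 + 23*k + 43)*factorial(k + 3)/((k + 4)*(k + 5))

Invalid: residual - \frac{6 \cdot 3^{k} \left(3 k^{2} + 23 k + 43\right) \left(k + 3\right)!}{\left(k + 4\right) \left(k + 5\right)} ≠ 0.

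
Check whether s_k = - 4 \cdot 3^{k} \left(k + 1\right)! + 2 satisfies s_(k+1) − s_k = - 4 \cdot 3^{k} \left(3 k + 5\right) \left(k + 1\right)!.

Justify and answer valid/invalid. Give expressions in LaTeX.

Valid — Δs_k = t_k.

s_(k+1) = -4*3**(k + 1)*factorial(k + 2) + 2
s_(k+1) − s_k = -4*3**k*(3*k + 5)*factorial(k + 1)
(s_(k+1) − s_k) − t_k = 0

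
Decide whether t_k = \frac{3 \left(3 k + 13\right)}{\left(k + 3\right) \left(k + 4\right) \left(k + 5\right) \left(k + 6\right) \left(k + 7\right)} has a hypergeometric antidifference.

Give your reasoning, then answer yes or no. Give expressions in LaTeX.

Yes. s_k = \frac{k \left(k^{2} + 14 k + 63\right)}{30 \left(k^{3} + 14 k^{2} + 63 k + 90\right)}.

t_(k+1)/t_k = (k + 3)*(3*k + 16)/((k + 8)*(3*k + 13)).
Factor: A=k + 3; B=k + 8; C=k + 13/3.
f must satisfy (k + 3)·f(k+1) − (k + 7)·f(k) = k + 13/3.
From deg A=1, deg B=1, deg C=1: d=4.
Match coefficients ⇒ f(k) = k*(k + 4)*(k**2 + 14*k + 63)/270.
Then R = B(k−1)f/C = k*(k + 4)*(k + 7)*(k**2 + 14*k + 63)/(90*(3*k + 13)), so s_k = R(k)·t_k = k*(k**2 + 14*k + 63)/(30*(k**3 + 14*k**2 + 63*k + 90)).
Δs = 3*(3*k + 13)/(k**5 + 25*k**4 + 245*k**3 + 1175*k**2 + 2754*k + 2520), as required.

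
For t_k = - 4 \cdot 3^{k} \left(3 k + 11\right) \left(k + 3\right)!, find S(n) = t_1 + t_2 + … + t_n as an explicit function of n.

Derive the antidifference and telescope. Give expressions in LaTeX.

t_(k+1)/t_k = 3*(k + 4)*(3*k + 14)/(3*k + 11).
Normal form (A,B,C) = (3*k + 12, 1, k + 11/3).
Solve (3*k + 12)·f(k+1) − (1)·f(k) = k + 11/3.
Bound: deg f ≤ 0.
A polynomial solution: f(k) = 1/3.
So s_k = (B(k−1)f/C)·t_k = (1/(3*k + 11))·t_k = -4*3**k*factorial(k + 3).
Check: Δs_k = -4*3**k*(3*k + 11)*factorial(k + 3). ✓
s_(n+1) = -12*3**n*factorial(n + 4) and s_(1) = -288, so S(n) = -12*3**n*factorial(n + 4) + 288.

S(n) = - 12 \cdot 3^{n} \left(n + 4\right)! + 288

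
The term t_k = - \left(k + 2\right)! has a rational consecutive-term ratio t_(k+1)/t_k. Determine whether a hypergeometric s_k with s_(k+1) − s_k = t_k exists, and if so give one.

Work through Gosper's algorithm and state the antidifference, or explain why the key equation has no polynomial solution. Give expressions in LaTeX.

r(k) = k + 3 after simplifying.
Factor: A=k + 3; B=1; C=1.
Key eq: (k + 3)·f(k+1) = (1)·f(k) + (1).
d = -1 from the (1,0,0) case.
d = -1 < 0 ⇒ no nonzero polynomial f; not summable.

not Gosper-summable; s_k does not exist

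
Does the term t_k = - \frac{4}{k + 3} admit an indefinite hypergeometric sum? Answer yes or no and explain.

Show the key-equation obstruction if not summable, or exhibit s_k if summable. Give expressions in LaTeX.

No — t_k has no hypergeometric antidifference.

Ratio r(k) = (k + 3)/(k + 4).
Factor: A=k + 3; B=k + 4; C=1.
Need (k + 3)·f(k+1) − (k + 3)·f(k) = 1.
Degrees (1,1,0) ⇒ d ≤ 0.
Generic f = c0 gives residual -1; -1 = 0 cannot hold, so t_k is not Gosper-summable.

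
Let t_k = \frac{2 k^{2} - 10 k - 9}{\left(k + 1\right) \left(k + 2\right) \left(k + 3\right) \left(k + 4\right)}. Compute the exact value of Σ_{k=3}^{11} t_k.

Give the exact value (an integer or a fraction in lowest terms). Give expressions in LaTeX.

Σ = -15/728

Ratio r(k) = (2*k**3 - 4*k**2 - 23*k - 17)/(2*k**3 - 59*k - 45).
Take A(k)=k + 1, B(k)=k + 5, C(k)=k**2 - 5*k - 9/2.
f must satisfy (k + 1)·f(k+1) − (k + 4)·f(k) = k**2 - 5*k - 9/2.
Degrees (1,1,2) ⇒ d ≤ 3.
Solving with deg f ≤ 3: f(k) = -k*(k**2 + 10*k + 7)/4.
Then R = B(k−1)f/C = -k*(k + 4)*(k**2 + 10*k + 7)/(2*(2*k**2 - 10*k - 9)), so s_k = R(k)·t_k = k*(-k**2 - 10*k - 7)/(2*(k + 1)*(k + 2)*(k + 3)).
Δs = (2*k**2 - 10*k - 9)/(k**4 + 10*k**3 + 35*k**2 + 50*k + 24), as required.
Evaluate s at k=12 and k=3: -271/455 and -23/40; difference -15/728.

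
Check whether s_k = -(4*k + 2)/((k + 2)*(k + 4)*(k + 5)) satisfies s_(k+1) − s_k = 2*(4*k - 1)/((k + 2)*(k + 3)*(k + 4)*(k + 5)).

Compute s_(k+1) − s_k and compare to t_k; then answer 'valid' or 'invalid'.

Invalid: residual -24*k/(k**5 + 20*k**4 + 155*k**3 + 580*k**2 + 1044*k + 720) ≠ 0.

s_(k+1) = 2*(-2*k - 3)/((k + 3)*(k + 5)*(k + 6))
s_(k+1) − s_k = 2*(4*k**2 + 11*k - 6)/(k**5 + 20*k**4 + 155*k**3 + 580*k**2 + 1044*k + 720)
(s_(k+1) − s_k) − t_k = -24*k/(k**5 + 20*k**4 + 155*k**3 + 580*k**2 + 1044*k + 720)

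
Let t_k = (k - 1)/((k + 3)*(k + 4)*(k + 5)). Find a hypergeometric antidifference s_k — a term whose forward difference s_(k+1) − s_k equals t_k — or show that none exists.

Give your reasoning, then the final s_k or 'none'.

s_k = k*(k - 5)/(12*(k + 3)*(k + 4))

Step 1: r(k) = k*(k + 3)/((k - 1)*(k + 6)).
Take A(k)=k + 3, B(k)=k + 6, C(k)=k - 1.
Need (k + 3)·f(k+1) − (k + 5)·f(k) = k - 1.
d = 2 from the (1,1,1) case.
Coefficient equations give f(k) = k*(k - 5)/12.
Get s_k = R·t_k = k*(k - 5)/(12*(k + 3)*(k + 4)) with R(k) = B(k−1)f(k)/C(k) = k*(k - 5)*(k + 5)/(12*(k - 1)).
Δs = (k - 1)/(k**3 + 12*k**2 + 47*k + 60), as required.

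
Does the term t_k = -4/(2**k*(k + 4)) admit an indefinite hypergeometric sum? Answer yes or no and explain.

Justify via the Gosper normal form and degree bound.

Step 1: r(k) = (k + 4)/(2*(k + 5)).
Factor: A=k/2 + 2; B=k + 5; C=1.
Need (k/2 + 2)·f(k+1) − (k + 4)·f(k) = 1.
d = -1 from the (1,1,0) case.
Bound -1 < 0, so the key equation has no polynomial solution.

No; the degree bound rules out any f.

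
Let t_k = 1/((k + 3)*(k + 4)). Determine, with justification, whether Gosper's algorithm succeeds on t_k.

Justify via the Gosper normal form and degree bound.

Step 1: r(k) = (k + 3)/(k + 5).
A = k + 3, B = k + 5, C = 1.
Solve (k + 3)·f(k+1) − (k + 4)·f(k) = 1.
d = 1 from the (1,1,0) case.
A polynomial solution: f(k) = k/3.
Then R = B(k−1)f/C = k*(k + 4)/3, so s_k = R(k)·t_k = k/(3*(k + 3)).
Verify: 1/(k**2 + 7*k + 12) matches t_k.

Yes. s_k = k/(3*(k + 3)).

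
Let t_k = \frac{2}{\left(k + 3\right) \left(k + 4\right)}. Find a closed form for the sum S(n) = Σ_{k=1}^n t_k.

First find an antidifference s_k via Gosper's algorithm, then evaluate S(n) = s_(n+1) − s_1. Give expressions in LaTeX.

The ratio is (k + 3)/(k + 5).
Gosper form: A/B · C(k+1)/C(k) with A=k + 3, B=k + 5, C=1.
Need (k + 3)·f(k+1) − (k + 4)·f(k) = 1.
Bound: deg f ≤ 1.
Solve for f: f(k) = k/3 (degree 1 ≤ 1).
R(k) = B(k−1)·f(k)/C(k) = k*(k + 4)/3; s_k = R·t_k = 2*k/(3*(k + 3)).
s_(k+1) − s_k = 2/(k**2 + 7*k + 12) = t_k.
s_(n+1) = 2*(n + 1)/(3*(n + 4)) and s_(1) = 1/6, so S(n) = n/(2*(n + 4)).

S(n) = \frac{n}{2 \left(n + 4\right)}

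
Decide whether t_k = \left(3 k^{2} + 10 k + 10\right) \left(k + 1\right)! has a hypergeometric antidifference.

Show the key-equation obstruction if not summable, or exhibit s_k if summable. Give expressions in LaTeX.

Yes. s_k = \left(3 k + 4\right) \left(k + 1\right)!.

Step 1: r(k) = (k + 2)*(10*k + 3*(k + 1)**2 + 20)/(3*k**2 + 10*k + 10).
Normal form (A,B,C) = (k + 2, 1, k**2 + 10*k/3 + 10/3).
f must satisfy (k + 2)·f(k+1) − (1)·f(k) = k**2 + 10*k/3 + 10/3.
Bound: deg f ≤ 1.
A polynomial solution: f(k) = (3*k + 4)/3.
Certificate R = B(k−1)f/C = (3*k + 4)/(3*k**2 + 10*k + 10) gives s_k = (3*k + 4)*factorial(k + 1).
Verify: (3*k**2 + 10*k + 10)*factorial(k + 1) matches t_k.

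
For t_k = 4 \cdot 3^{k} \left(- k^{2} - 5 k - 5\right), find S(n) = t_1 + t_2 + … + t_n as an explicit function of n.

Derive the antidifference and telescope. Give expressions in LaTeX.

S(n) = - 6 \cdot 3^{n} n^{2} - 24 \cdot 3^{n} n - 21 \cdot 3^{n} + 21

Compute t_(k+1)/t_k: get 3*(k**2 + 7*k + 11)/(k**2 + 5*k + 5).
Take A(k)=3, B(k)=1, C(k)=k**2 + 5*k + 5.
Key eq: (3)·f(k+1) = (1)·f(k) + (k**2 + 5*k + 5).
d = 2 from the (0,0,2) case.
A polynomial solution: f(k) = (2*k**2 + 4*k + 1)/4.
Certificate R = B(k−1)f/C = (2*k**2 + 4*k + 1)/(4*(k**2 + 5*k + 5)) gives s_k = 3**k*(-2*k**2 - 4*k - 1).
Verify: 4*3**k*(-k**2 - 5*k - 5) matches t_k.
Σ_(k=1)^n t_k = s_(n+1) − s_(1) = (3**(n + 1)*(-2*n**2 - 8*n - 7)) − (-21), i.e. -6*3**n*n**2 - 24*3**n*n - 21*3**n + 21.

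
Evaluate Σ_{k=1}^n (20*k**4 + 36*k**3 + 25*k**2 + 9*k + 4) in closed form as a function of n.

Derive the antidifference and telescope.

Step 1: r(k) = (20*k**4 + 116*k**3 + 253*k**2 + 247*k + 94)/(20*k**4 + 36*k**3 + 25*k**2 + 9*k + 4).
Take A(k)=1, B(k)=1, C(k)=k**4 + 9*k**3/5 + 5*k**2/4 + 9*k/20 + 1/5.
Set up (1)·f(k+1) − (1)·f(k) − (k**4 + 9*k**3/5 + 5*k**2/4 + 9*k/20 + 1/5) = 0.
d = 5 from the (0,0,4) case.
Coefficient equations give f(k) = k*(4*k**4 - k**3 - 3*k**2 + k + 3)/20.
Get s_k = R·t_k = k*(4*k**4 - k**3 - 3*k**2 + k + 3) with R(k) = B(k−1)f(k)/C(k) = k*(4*k**4 - k**3 - 3*k**2 + k + 3)/(20*k**4 + 36*k**3 + 25*k**2 + 9*k + 4).
s_(k+1) − s_k = 20*k**4 + 36*k**3 + 25*k**2 + 9*k + 4 = t_k.
Telescope: S(n) = s_(n+1) − s_(1) = 4*n**5 + 19*n**4 + 33*n**3 + 26*n**2 + 12*n + 4 − (4) = n*(4*n**4 + 19*n**3 + 33*n**2 + 26*n + 12).

S(n) = n*(4*n**4 + 19*n**3 + 33*n**2 + 26*n + 12)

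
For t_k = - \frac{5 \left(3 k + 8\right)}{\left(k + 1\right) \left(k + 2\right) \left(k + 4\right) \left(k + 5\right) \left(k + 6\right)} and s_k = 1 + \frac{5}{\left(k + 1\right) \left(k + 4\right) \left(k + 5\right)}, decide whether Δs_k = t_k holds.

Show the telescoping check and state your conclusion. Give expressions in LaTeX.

s_(k+1) = 1 + 5/((k + 2)*(k + 5)*(k + 6))
s_(k+1) − s_k = 5*(-3*k - 8)/(k**5 + 18*k**4 + 121*k**3 + 372*k**2 + 508*k + 240)
(s_(k+1) − s_k) − t_k = 0

Valid: the claim telescopes to t_k.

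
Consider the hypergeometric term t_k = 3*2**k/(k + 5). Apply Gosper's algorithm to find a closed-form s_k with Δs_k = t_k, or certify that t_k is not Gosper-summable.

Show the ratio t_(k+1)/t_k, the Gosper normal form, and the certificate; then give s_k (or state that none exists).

not Gosper-summable; s_k does not exist

The ratio is 2*(k + 5)/(k + 6).
Take A(k)=2*k + 10, B(k)=k + 6, C(k)=1.
Set up (2*k + 10)·f(k+1) − (k + 5)·f(k) − (1) = 0.
d = -1 from the (1,1,0) case.
Bound -1 < 0, so the key equation has no polynomial solution.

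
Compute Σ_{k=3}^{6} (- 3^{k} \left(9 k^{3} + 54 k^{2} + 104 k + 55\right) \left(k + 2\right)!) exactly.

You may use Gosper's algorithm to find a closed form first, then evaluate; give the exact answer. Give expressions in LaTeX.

Compute t_(k+1)/t_k: get 3*(9*k**4 + 108*k**3 + 482*k**2 + 939*k + 666)/(9*k**3 + 54*k**2 + 104*k + 55).
Take A(k)=3*k + 9, B(k)=1, C(k)=k**3 + 6*k**2 + 104*k/9 + 55/9.
f must satisfy (3*k + 9)·f(k+1) − (1)·f(k) = k**3 + 6*k**2 + 104*k/9 + 55/9.
From deg A=1, deg B=0, deg C=3: d=2.
A polynomial solution: f(k) = (3*k**2 + 4*k - 1)/9.
Get s_k = R·t_k = -3**k*(3*k**2 + 4*k - 1)*factorial(k + 2) with R(k) = B(k−1)f(k)/C(k) = (3*k**2 + 4*k - 1)/(9*k**3 + 54*k**2 + 104*k + 55).
s_(k+1) − s_k = -3**k*(9*k**3 + 54*k**2 + 104*k + 55)*factorial(k + 2) = t_k.
Σ_(k=3)^(6) t_k = s_(7) − s_(3) = -138089629440 − (-123120) = -138089506320.

Σ = -138089506320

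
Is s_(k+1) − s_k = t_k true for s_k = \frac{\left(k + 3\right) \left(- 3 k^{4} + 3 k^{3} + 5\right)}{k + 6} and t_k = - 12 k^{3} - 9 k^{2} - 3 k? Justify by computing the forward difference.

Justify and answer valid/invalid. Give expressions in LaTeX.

Invalid: residual \frac{3 \left(9 k^{4} + 84 k^{3} + 57 k^{2} + 18 k + 5\right)}{k^{2} + 13 k + 42} ≠ 0.

s_(k+1) = (k + 4)*(-3*(k + 1)**4 + 3*(k + 1)**3 + 5)/(k + 7)
s_(k+1) − s_k = 3*(-4*k**5 - 46*k**4 - 124*k**3 - 82*k**2 - 24*k + 5)/(k**2 + 13*k + 42)
(s_(k+1) − s_k) − t_k = 3*(9*k**4 + 84*k**3 + 57*k**2 + 18*k + 5)/(k**2 + 13*k + 42)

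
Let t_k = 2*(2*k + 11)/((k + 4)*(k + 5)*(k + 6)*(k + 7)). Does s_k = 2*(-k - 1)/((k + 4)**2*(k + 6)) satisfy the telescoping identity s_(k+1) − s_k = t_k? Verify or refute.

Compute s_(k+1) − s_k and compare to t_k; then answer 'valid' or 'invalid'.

Invalid: residual 6*(-3*k**2 - 31*k - 79)/(k**6 + 31*k**5 + 397*k**4 + 2689*k**3 + 10162*k**2 + 20320*k + 16800) ≠ 0.

s_(k+1) = 2*(-k - 2)/((k + 5)**2*(k + 7))
s_(k+1) − s_k = 2*(2*k**3 + 20*k**2 + 46*k - 17)/(k**6 + 31*k**5 + 397*k**4 + 2689*k**3 + 10162*k**2 + 20320*k + 16800)
(s_(k+1) − s_k) − t_k = 6*(-3*k**2 - 31*k - 79)/(k**6 + 31*k**5 + 397*k**4 + 2689*k**3 + 10162*k**2 + 20320*k + 16800)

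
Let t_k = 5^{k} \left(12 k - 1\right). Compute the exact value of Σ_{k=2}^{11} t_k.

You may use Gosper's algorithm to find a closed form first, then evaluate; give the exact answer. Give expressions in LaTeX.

r(k) = 5*(12*k + 11)/(12*k - 1) after simplifying.
Factor: A=5; B=1; C=k - 1/12.
Need (5)·f(k+1) − (1)·f(k) = k - 1/12.
deg f ≤ 1 (via 0,0,1).
Solve for f: f(k) = (3*k - 4)/12 (degree 1 ≤ 1).
Certificate R = B(k−1)f/C = (3*k - 4)/(12*k - 1) gives s_k = 5**k*(3*k - 4).
Δs = 5**k*(12*k - 1), as required.
Σ_(k=2)^(11) t_k = s_(12) − s_(2) = 7812500000 − (50) = 7812499950.

Σ = 7812499950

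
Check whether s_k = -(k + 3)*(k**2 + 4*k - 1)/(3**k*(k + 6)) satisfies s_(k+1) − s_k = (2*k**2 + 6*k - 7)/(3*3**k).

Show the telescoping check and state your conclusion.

Invalid: residual (-2*k**3 - 21*k**2 - 41*k + 45)/(3**k*(k**2 + 13*k + 42)) ≠ 0.

s_(k+1) = -(k + 4)*(4*k + (k + 1)**2 + 3)/(3*3**k*(k + 7))
s_(k+1) − s_k = (2*k**4 + 26*k**3 + 92*k**2 + 38*k - 159)/(3*3**k*(k**2 + 13*k + 42))
(s_(k+1) − s_k) − t_k = (-2*k**3 - 21*k**2 - 41*k + 45)/(3**k*(k**2 + 13*k + 42))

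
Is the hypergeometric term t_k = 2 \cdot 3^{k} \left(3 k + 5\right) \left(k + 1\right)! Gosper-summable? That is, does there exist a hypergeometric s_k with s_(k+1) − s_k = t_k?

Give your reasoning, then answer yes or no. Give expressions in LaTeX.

Yes. s_k = 2 \cdot 3^{k} \left(k + 1\right)!.

r(k) = 3*(k + 2)*(3*k + 8)/(3*k + 5) after simplifying.
Factor: A=3*k + 6; B=1; C=k + 5/3.
Key eq: (3*k + 6)·f(k+1) = (1)·f(k) + (k + 5/3).
deg f ≤ 0 (via 1,0,1).
Solving with deg f ≤ 0: f(k) = 1/3.
Get s_k = R·t_k = 2*3**k*factorial(k + 1) with R(k) = B(k−1)f(k)/C(k) = 1/(3*k + 5).
Check: Δs_k = 2*3**k*(3*k + 5)*factorial(k + 1). ✓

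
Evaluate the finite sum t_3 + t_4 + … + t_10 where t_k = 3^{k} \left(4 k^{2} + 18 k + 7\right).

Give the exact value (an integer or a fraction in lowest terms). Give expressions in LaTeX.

Σ = 48006216

Step 1: r(k) = 3*(4*k**2 + 26*k + 29)/(4*k**2 + 18*k + 7).
Factor: A=3; B=1; C=k**2 + 9*k/2 + 7/4.
Solve (3)·f(k+1) − (1)·f(k) = k**2 + 9*k/2 + 7/4.
d = 2 from the (0,0,2) case.
Coefficient equations give f(k) = (2*k**2 + 3*k - 4)/4.
Then R = B(k−1)f/C = (2*k**2 + 3*k - 4)/(4*k**2 + 18*k + 7), so s_k = R(k)·t_k = 3**k*(2*k**2 + 3*k - 4).
s_(k+1) − s_k = 3**k*(4*k**2 + 18*k + 7) = t_k.
Telescoping: Σ = s_(11) − s_(3) = 48006837 − (621) = 48006216.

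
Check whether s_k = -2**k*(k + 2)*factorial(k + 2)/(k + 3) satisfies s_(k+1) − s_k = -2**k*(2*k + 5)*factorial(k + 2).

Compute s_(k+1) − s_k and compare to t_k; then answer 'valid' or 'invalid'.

Invalid: residual 2**k*(k + 2)*(2*k + 7)*factorial(k + 2)/((k + 3)*(k + 4)) ≠ 0.

s_(k+1) = -2**(k + 1)*(k + 3)*factorial(k + 3)/(k + 4)
s_(k+1) − s_k = -2**k*(2*k**3 + 17*k**2 + 48*k + 46)*factorial(k + 2)/((k + 3)*(k + 4))
(s_(k+1) − s_k) − t_k = 2**k*(k + 2)*(2*k + 7)*factorial(k + 2)/((k + 3)*(k + 4))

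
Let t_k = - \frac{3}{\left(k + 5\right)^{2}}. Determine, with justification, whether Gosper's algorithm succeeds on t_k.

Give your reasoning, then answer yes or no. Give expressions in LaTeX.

r(k) = (k + 5)**2/(k + 6)**2 after simplifying.
So A=k**2 + 10*k + 25 and B=k**2 + 12*k + 36, with C=1.
Set up (k**2 + 10*k + 25)·f(k+1) − (k**2 + 10*k + 25)·f(k) − (1) = 0.
deg f ≤ 0 (via 2,2,0).
f = c0 ⇒ A·f(k+1) − B(k−1)·f(k) − C = -1. The system {-1 = 0} is inconsistent; no antidifference.

No; the coefficient equations for f are inconsistent.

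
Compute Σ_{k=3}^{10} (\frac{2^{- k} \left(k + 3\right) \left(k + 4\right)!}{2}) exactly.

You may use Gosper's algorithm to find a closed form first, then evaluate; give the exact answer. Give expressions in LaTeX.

r(k) = (k + 4)*(k + 5)/(2*(k + 3)) after simplifying.
Factor: A=k/2 + 5/2; B=1; C=k + 3.
f must satisfy (k/2 + 5/2)·f(k+1) − (1)·f(k) = k + 3.
From deg A=1, deg B=0, deg C=1: d=0.
Solving with deg f ≤ 0: f(k) = 2.
Get s_k = R·t_k = factorial(k + 4)/2**k with R(k) = B(k−1)f(k)/C(k) = 2/(k + 3).
Verify: (k + 3)*factorial(k + 4)/(2*2**k) matches t_k.
Σ_(k=3)^(10) t_k = s_(11) − s_(3) = 638512875 − (630) = 638512245.

Σ = 638512245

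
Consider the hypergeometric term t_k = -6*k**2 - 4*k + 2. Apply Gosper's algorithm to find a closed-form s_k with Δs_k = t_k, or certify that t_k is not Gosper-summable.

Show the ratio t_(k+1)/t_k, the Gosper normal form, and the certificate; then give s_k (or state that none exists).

Step 1: r(k) = (3*k**2 + 8*k + 4)/(3*k**2 + 2*k - 1).
Normal form (A,B,C) = (1, 1, k**2 + 2*k/3 - 1/3).
Solve (1)·f(k+1) − (1)·f(k) = k**2 + 2*k/3 - 1/3.
Bound: deg f ≤ 3.
Solve for f: f(k) = k*(k + 1)*(2*k - 3)/6 (degree 3 ≤ 3).
R(k) = B(k−1)·f(k)/C(k) = k*(2*k - 3)/(2*(3*k - 1)); s_k = R·t_k = k*(-2*k**2 + k + 3).
s_(k+1) − s_k = -6*k**2 - 4*k + 2 = t_k.

s_k = k*(-2*k**2 + k + 3)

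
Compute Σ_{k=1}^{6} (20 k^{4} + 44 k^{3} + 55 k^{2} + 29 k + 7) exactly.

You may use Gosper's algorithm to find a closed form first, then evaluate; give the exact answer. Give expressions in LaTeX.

Σ = 70560

t_(k+1)/t_k = (20*k**4 + 124*k**3 + 307*k**2 + 351*k + 155)/(20*k**4 + 44*k**3 + 55*k**2 + 29*k + 7).
A = 1, B = 1, C = k**4 + 11*k**3/5 + 11*k**2/4 + 29*k/20 + 7/20.
Solve (1)·f(k+1) − (1)·f(k) = k**4 + 11*k**3/5 + 11*k**2/4 + 29*k/20 + 7/20.
Degrees (0,0,4) ⇒ d ≤ 5.
Solve for f: f(k) = k*(4*k**4 + k**3 + 3*k**2 - 2*k + 1)/20 (degree 5 ≤ 5).
Certificate R = B(k−1)f/C = k*(4*k**4 + k**3 + 3*k**2 - 2*k + 1)/(20*k**4 + 44*k**3 + 55*k**2 + 29*k + 7) gives s_k = k*(4*k**4 + k**3 + 3*k**2 - 2*k + 1).
Verify: 20*k**4 + 44*k**3 + 55*k**2 + 29*k + 7 matches t_k.
Evaluate s at k=7 and k=1: 70567 and 7; difference 70560.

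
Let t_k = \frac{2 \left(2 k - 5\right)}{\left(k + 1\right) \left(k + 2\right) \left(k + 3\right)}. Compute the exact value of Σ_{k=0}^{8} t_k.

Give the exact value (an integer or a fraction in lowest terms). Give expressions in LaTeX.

Σ = -9/5

Ratio r(k) = (k + 1)*(2*k - 3)/((k + 4)*(2*k - 5)).
Normal form (A,B,C) = (k + 1, k + 4, k - 5/2).
Need (k + 1)·f(k+1) − (k + 3)·f(k) = k - 5/2.
d = 2 from the (1,1,1) case.
Match coefficients ⇒ f(k) = -k*(3*k + 17)/8.
Get s_k = R·t_k = k*(-3*k - 17)/(2*(k + 1)*(k + 2)) with R(k) = B(k−1)f(k)/C(k) = -k*(k + 3)*(3*k + 17)/(4*(2*k - 5)).
Check: Δs_k = 2*(2*k - 5)/(k**3 + 6*k**2 + 11*k + 6). ✓
Telescoping: Σ = s_(9) − s_(0) = -9/5 − (0) = -9/5.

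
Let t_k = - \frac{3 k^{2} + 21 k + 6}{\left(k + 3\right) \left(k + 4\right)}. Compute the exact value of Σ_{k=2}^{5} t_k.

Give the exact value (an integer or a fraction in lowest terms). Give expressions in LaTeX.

r(k) = (k + 3)*(7*k + (k + 1)**2 + 9)/((k + 5)*(k**2 + 7*k + 2)) after simplifying.
So A=k + 3 and B=k + 5, with C=k**2 + 7*k + 2.
f must satisfy (k + 3)·f(k+1) − (k + 4)·f(k) = k**2 + 7*k + 2.
Degrees (1,1,2) ⇒ d ≤ 2.
Solving with deg f ≤ 2: f(k) = k*(3*k - 1)/3.
R(k) = B(k−1)·f(k)/C(k) = k*(k + 4)*(3*k - 1)/(3*(k**2 + 7*k + 2)); s_k = R·t_k = k*(1 - 3*k)/(k + 3).
Check: Δs_k = 3*(-k**2 - 7*k - 2)/(k**2 + 7*k + 12). ✓
Evaluate s at k=6 and k=2: -34/3 and -2; difference -28/3.

Σ = -28/3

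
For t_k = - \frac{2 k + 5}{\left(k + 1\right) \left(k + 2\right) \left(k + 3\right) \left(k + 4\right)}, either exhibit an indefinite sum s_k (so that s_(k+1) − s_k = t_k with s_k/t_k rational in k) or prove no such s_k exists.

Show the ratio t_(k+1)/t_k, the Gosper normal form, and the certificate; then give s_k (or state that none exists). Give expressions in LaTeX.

t_(k+1)/t_k = (k + 1)*(2*k + 7)/((k + 5)*(2*k + 5)).
Take A(k)=k + 1, B(k)=k + 5, C(k)=k + 5/2.
Key eq: (k + 1)·f(k+1) = (k + 4)·f(k) + (k + 5/2).
From deg A=1, deg B=1, deg C=1: d=3.
Match coefficients ⇒ f(k) = k*(k + 2)*(k + 4)/6.
Certificate R = B(k−1)f/C = k*(k + 2)*(k + 4)**2/(3*(2*k + 5)) gives s_k = k*(-k - 4)/(3*(k**2 + 4*k + 3)).
s_(k+1) − s_k = (-2*k - 5)/(k**4 + 10*k**3 + 35*k**2 + 50*k + 24) = t_k.

s_k = \frac{k \left(- k - 4\right)}{3 \left(k^{2} + 4 k + 3\right)}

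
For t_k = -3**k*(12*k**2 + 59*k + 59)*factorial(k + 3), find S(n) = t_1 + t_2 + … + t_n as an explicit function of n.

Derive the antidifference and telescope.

t_(k+1)/t_k = 3*(12*k**3 + 131*k**2 + 462*k + 520)/(12*k**2 + 59*k + 59).
Take A(k)=3*k + 12, B(k)=1, C(k)=k**2 + 59*k/12 + 59/12.
Need (3*k + 12)·f(k+1) − (1)·f(k) = k**2 + 59*k/12 + 59/12.
Bound: deg f ≤ 1.
A polynomial solution: f(k) = (4*k + 1)/12.
Certificate R = B(k−1)f/C = (4*k + 1)/(12*k**2 + 59*k + 59) gives s_k = -3**k*(4*k + 1)*factorial(k + 3).
s_(k+1) − s_k = -3**k*(12*k**2 + 59*k + 59)*factorial(k + 3) = t_k.
Σ_(k=1)^n t_k = s_(n+1) − s_(1) = (-3**(n + 1)*(4*n + 5)*factorial(n + 4)) − (-360), i.e. -12*3**n*n*factorial(n + 4) - 15*3**n*factorial(n + 4) + 360.

S(n) = -12*3**n*n*factorial(n + 4) - 15*3**n*factorial(n + 4) + 360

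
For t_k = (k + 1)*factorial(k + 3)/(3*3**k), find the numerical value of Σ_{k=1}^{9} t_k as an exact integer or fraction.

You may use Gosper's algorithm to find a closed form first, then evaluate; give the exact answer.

Step 1: r(k) = (k + 2)*(k + 4)/(3*(k + 1)).
Normal form (A,B,C) = (k/3 + 4/3, 1, k + 1).
Key eq: (k/3 + 4/3)·f(k+1) = (1)·f(k) + (k + 1).
Bound: deg f ≤ 0.
A polynomial solution: f(k) = 3.
R(k) = B(k−1)·f(k)/C(k) = 3/(k + 1); s_k = R·t_k = factorial(k + 3)/3**k.
Check: Δs_k = (k + 1)*factorial(k + 3)/(3*3**k). ✓
Telescoping: Σ = s_(10) − s_(1) = 25625600/243 − (8) = 25623656/243.

Σ = 25623656/243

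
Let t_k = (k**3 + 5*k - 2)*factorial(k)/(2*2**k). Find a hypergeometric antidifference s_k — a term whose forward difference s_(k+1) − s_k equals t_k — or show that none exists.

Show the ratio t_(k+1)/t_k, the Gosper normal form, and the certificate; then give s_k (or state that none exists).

Compute t_(k+1)/t_k: get (k + 1)*(5*k + (k + 1)**3 + 3)/(2*(k**3 + 5*k - 2)).
Gosper form: A/B · C(k+1)/C(k) with A=k/2 + 1/2, B=1, C=k**3 + 5*k - 2.
Need (k/2 + 1/2)·f(k+1) − (1)·f(k) = k**3 + 5*k - 2.
From deg A=1, deg B=0, deg C=3: d=2.
Solve for f: f(k) = 2*(k**2 - k + 2) (degree 2 ≤ 2).
Certificate R = B(k−1)f/C = 2*(k**2 - k + 2)/(k**3 + 5*k - 2) gives s_k = (k**2 - k + 2)*factorial(k)/2**k.
Verify: (k**3 + 5*k - 2)*factorial(k)/(2*2**k) matches t_k.

s_k = (k**2 - k + 2)*factorial(k)/2**k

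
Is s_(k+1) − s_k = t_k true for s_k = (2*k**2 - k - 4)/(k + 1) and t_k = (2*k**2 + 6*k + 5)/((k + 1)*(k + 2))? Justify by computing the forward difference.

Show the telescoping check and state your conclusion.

s_(k+1) = (-k + 2*(k + 1)**2 - 5)/(k + 2)
s_(k+1) − s_k = (2*k**2 + 6*k + 5)/(k**2 + 3*k + 2)
(s_(k+1) − s_k) − t_k = 0

valid; difference matches t_k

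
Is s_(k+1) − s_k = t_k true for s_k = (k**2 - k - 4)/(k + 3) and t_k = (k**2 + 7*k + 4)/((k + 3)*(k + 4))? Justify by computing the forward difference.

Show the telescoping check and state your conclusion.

s_(k+1) = (k**2 + k - 4)/(k + 4)
s_(k+1) − s_k = (k**2 + 7*k + 4)/(k**2 + 7*k + 12)
(s_(k+1) − s_k) − t_k = 0

Valid — Δs_k = t_k.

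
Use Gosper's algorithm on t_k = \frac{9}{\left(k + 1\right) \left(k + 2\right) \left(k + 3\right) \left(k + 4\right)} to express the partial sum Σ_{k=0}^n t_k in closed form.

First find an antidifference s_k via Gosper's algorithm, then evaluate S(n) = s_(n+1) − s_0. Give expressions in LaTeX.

S(n) = \frac{n^{3} + 9 n^{2} + 26 n + 18}{2 \left(n^{3} + 9 n^{2} + 26 n + 24\right)}

The ratio is (k + 1)/(k + 5).
Normal form (A,B,C) = (k + 1, k + 5, 1).
f must satisfy (k + 1)·f(k+1) − (k + 4)·f(k) = 1.
d = 3 from the (1,1,0) case.
Coefficient equations give f(k) = k*(k**2 + 6*k + 11)/18.
Get s_k = R·t_k = k*(k**2 + 6*k + 11)/(2*(k + 1)*(k + 2)*(k + 3)) with R(k) = B(k−1)f(k)/C(k) = k*(k + 4)*(k**2 + 6*k + 11)/18.
s_(k+1) − s_k = 9/(k**4 + 10*k**3 + 35*k**2 + 50*k + 24) = t_k.
Evaluate: s_(n+1) = (n**3 + 9*n**2 + 26*n + 18)/(2*(n**3 + 9*n**2 + 26*n + 24)); subtract s_(0) = 0 ⇒ S(n) = (n**3 + 9*n**2 + 26*n + 18)/(2*(n**3 + 9*n**2 + 26*n + 24)).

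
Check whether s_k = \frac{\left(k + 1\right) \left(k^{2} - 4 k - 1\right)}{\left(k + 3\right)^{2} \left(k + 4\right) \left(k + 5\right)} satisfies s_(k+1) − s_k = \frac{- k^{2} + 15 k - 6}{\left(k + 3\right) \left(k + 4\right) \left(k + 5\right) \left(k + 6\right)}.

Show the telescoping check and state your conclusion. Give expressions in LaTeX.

Invalid: residual \frac{4 \left(k^{3} - 5 k^{2} - 32 k + 6\right)}{k^{6} + 25 k^{5} + 257 k^{4} + 1391 k^{3} + 4182 k^{2} + 6624 k + 4320} ≠ 0.

s_(k+1) = -(k + 2)*(4*k - (k + 1)**2 + 5)/((k + 4)**2*(k + 5)*(k + 6))
s_(k+1) − s_k = (-k**4 + 12*k**3 + 67*k**2 + 10*k - 48)/(k**6 + 25*k**5 + 257*k**4 + 1391*k**3 + 4182*k**2 + 6624*k + 4320)
(s_(k+1) − s_k) − t_k = 4*(k**3 - 5*k**2 - 32*k + 6)/(k**6 + 25*k**5 + 257*k**4 + 1391*k**3 + 4182*k**2 + 6624*k + 4320)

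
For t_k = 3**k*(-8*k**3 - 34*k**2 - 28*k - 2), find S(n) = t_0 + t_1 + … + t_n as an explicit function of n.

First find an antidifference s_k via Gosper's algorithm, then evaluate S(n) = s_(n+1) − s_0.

S(n) = -12*3**n*n**3 - 33*3**n*n**2 - 27*3**n*n - 2

The ratio is 3*(4*k**3 + 29*k**2 + 60*k + 36)/(4*k**3 + 17*k**2 + 14*k + 1).
Gosper form: A/B · C(k+1)/C(k) with A=3, B=1, C=k**3 + 17*k**2/4 + 7*k/2 + 1/4.
Set up (3)·f(k+1) − (1)·f(k) − (k**3 + 17*k**2/4 + 7*k/2 + 1/4) = 0.
Bound: deg f ≤ 3.
Solving with deg f ≤ 3: f(k) = (k - 1)*(4*k**2 + 3*k + 2)/8.
R(k) = B(k−1)·f(k)/C(k) = (k - 1)*(4*k**2 + 3*k + 2)/(2*(k + 1)*(4*k**2 + 13*k + 1)); s_k = R·t_k = 3**k*(-4*k**3 + k**2 + k + 2).
Check: Δs_k = 3**k*(-8*k**3 - 34*k**2 - 28*k - 2). ✓
Σ_(k=0)^n t_k = s_(n+1) − s_(0) = (3**(n + 1)*n*(-4*n**2 - 11*n - 9)) − (2), i.e. -12*3**n*n**3 - 33*3**n*n**2 - 27*3**n*n - 2.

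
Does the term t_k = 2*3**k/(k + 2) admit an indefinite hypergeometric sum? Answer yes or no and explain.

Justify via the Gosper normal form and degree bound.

t_(k+1)/t_k = 3*(k + 2)/(k + 3).
Gosper form: A/B · C(k+1)/C(k) with A=3*k + 6, B=k + 3, C=1.
f must satisfy (3*k + 6)·f(k+1) − (k + 2)·f(k) = 1.
deg f ≤ -1 (via 1,1,0).
deg f ≤ -1 is impossible — no certificate.

No — t_k has no hypergeometric antidifference.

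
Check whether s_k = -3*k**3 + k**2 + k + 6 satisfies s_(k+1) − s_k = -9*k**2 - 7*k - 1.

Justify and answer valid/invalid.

valid; difference matches t_k

s_(k+1) = k - 3*(k + 1)**3 + (k + 1)**2 + 7
s_(k+1) − s_k = -9*k**2 - 7*k - 1
(s_(k+1) − s_k) − t_k = 0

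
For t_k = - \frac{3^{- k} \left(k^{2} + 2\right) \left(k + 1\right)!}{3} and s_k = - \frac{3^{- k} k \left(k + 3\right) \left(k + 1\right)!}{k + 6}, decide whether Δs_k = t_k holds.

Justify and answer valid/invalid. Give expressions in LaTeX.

s_(k+1) = -(k + 1)*(k + 4)*factorial(k + 2)/(3*3**k*(k + 7))
s_(k+1) − s_k = -(k**4 + 10*k**3 + 26*k**2 + 29*k + 48)*factorial(k + 1)/(3*3**k*(k + 6)*(k + 7))
(s_(k+1) − s_k) − t_k = (k**3 + 6*k**2 - k + 12)*factorial(k + 1)/(3**k*(k + 6)*(k + 7))

Invalid: residual \frac{3^{- k} \left(k^{3} + 6 k^{2} - k + 12\right) \left(k + 1\right)!}{\left(k + 6\right) \left(k + 7\right)} ≠ 0.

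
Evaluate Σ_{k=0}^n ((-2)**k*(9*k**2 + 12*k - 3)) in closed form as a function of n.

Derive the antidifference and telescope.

Compute t_(k+1)/t_k: get 2*(-3*k**2 - 10*k - 6)/(3*k**2 + 4*k - 1).
Normal form (A,B,C) = (-2, 1, k**2 + 4*k/3 - 1/3).
Set up (-2)·f(k+1) − (1)·f(k) − (k**2 + 4*k/3 - 1/3) = 0.
From deg A=0, deg B=0, deg C=2: d=2.
Match coefficients ⇒ f(k) = -(k - 1)*(k + 1)/3.
Certificate R = B(k−1)f/C = -(k - 1)*(k + 1)/(3*k**2 + 4*k - 1) gives s_k = 3*(-2)**k*(1 - k**2).
s_(k+1) − s_k = (-2)**k*(9*k**2 + 12*k - 3) = t_k.
Telescope: S(n) = s_(n+1) − s_(0) = 6*(-2)**n*n*(n + 2) − (3) = 6*(-2)**n*n**2 + 12*(-2)**n*n - 3.

S(n) = 6*(-2)**n*n**2 + 12*(-2)**n*n - 3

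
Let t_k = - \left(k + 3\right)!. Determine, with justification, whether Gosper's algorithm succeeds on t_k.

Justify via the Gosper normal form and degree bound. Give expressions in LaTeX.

No. Not Gosper-summable.

Compute t_(k+1)/t_k: get k + 4.
Gosper form: A/B · C(k+1)/C(k) with A=k + 4, B=1, C=1.
Set up (k + 4)·f(k+1) − (1)·f(k) − (1) = 0.
Bound: deg f ≤ -1.
Negative degree bound (-1): no f exists, t_k not Gosper-summable.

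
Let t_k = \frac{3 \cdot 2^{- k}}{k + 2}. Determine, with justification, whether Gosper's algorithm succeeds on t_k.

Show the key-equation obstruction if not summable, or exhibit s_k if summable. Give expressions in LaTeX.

Compute t_(k+1)/t_k: get (k + 2)/(2*(k + 3)).
Factor: A=k/2 + 1; B=k + 3; C=1.
Key eq: (k/2 + 1)·f(k+1) = (k + 2)·f(k) + (1).
d = -1 from the (1,1,0) case.
deg f ≤ -1 is impossible — no certificate.

No; the degree bound rules out any f.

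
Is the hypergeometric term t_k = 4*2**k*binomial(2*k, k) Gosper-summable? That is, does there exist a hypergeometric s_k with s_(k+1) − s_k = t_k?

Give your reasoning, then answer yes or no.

Compute t_(k+1)/t_k: get 4*(2*k + 1)/(k + 1).
Normal form (A,B,C) = (8*k + 4, k + 1, 1).
Set up (8*k + 4)·f(k+1) − (k)·f(k) − (1) = 0.
d = -1 from the (1,1,0) case.
deg f ≤ -1 is impossible — no certificate.

No — negative degree bound, so no certificate f.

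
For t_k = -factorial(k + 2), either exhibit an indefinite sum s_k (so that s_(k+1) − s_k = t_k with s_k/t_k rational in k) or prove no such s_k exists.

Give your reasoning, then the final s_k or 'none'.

t_(k+1)/t_k = k + 3.
Normal form (A,B,C) = (k + 3, 1, 1).
Key eq: (k + 3)·f(k+1) = (1)·f(k) + (1).
Degrees (1,0,0) ⇒ d ≤ -1.
d = -1 < 0 ⇒ no nonzero polynomial f; not summable.

not Gosper-summable; s_k does not exist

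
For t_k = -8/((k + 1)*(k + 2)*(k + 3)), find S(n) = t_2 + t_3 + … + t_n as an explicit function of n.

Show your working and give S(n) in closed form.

Step 1: r(k) = (k + 1)/(k + 4).
So A=k + 1 and B=k + 4, with C=1.
Solve (k + 1)·f(k+1) − (k + 3)·f(k) = 1.
deg f ≤ 2 (via 1,1,0).
A polynomial solution: f(k) = k*(k + 3)/4.
Certificate R = B(k−1)f/C = k*(k + 3)**2/4 gives s_k = 2*k*(-k - 3)/((k + 1)*(k + 2)).
s_(k+1) − s_k = -8/(k**3 + 6*k**2 + 11*k + 6) = t_k.
s_(n+1) = 2*(-n**2 - 5*n - 4)/(n**2 + 5*n + 6) and s_(2) = -5/3, so S(n) = (-n**2 - 5*n + 6)/(3*(n**2 + 5*n + 6)).

S(n) = (-n**2 - 5*n + 6)/(3*(n**2 + 5*n + 6))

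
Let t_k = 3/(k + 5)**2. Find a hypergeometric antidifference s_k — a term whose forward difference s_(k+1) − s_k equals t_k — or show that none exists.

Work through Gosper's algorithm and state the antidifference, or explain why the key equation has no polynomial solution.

none (Gosper's algorithm certifies no s_k)

The ratio is (k + 5)**2/(k + 6)**2.
Factor: A=k**2 + 10*k + 25; B=k**2 + 12*k + 36; C=1.
Solve (k**2 + 10*k + 25)·f(k+1) − (k**2 + 10*k + 25)·f(k) = 1.
From deg A=2, deg B=2, deg C=0: d=0.
Put f(k) = c0: A·f(k+1) − B(k−1)·f(k) − C = -1; need -1 = 0 — inconsistent ⇒ no f, not summable.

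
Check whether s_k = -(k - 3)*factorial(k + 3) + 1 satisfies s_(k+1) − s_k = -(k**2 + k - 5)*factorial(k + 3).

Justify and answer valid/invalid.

s_(k+1) = -(k - 2)*factorial(k + 4) + 1
s_(k+1) − s_k = -(k**2 + k - 5)*factorial(k + 3)
(s_(k+1) − s_k) − t_k = 0

valid; difference matches t_k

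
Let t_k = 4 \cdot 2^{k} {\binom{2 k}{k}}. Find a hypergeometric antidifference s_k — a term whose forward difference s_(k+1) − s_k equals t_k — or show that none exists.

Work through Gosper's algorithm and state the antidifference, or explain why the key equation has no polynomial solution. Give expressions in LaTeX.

t_(k+1)/t_k = 4*(2*k + 1)/(k + 1).
A = 8*k + 4, B = k + 1, C = 1.
f must satisfy (8*k + 4)·f(k+1) − (k)·f(k) = 1.
deg f ≤ -1 (via 1,1,0).
deg f ≤ -1 is impossible — no certificate.

no hypergeometric antidifference exists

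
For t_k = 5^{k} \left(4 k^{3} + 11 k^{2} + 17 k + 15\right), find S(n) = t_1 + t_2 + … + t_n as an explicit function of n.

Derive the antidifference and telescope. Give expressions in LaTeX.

r(k) = 5*(4*k**3 + 23*k**2 + 51*k + 47)/(4*k**3 + 11*k**2 + 17*k + 15) after simplifying.
So A=5 and B=1, with C=k**3 + 11*k**2/4 + 17*k/4 + 15/4.
Set up (5)·f(k+1) − (1)·f(k) − (k**3 + 11*k**2/4 + 17*k/4 + 15/4) = 0.
Bound: deg f ≤ 3.
Coefficient equations give f(k) = k*(k**2 - k + 3)/4.
Certificate R = B(k−1)f/C = k*(k**2 - k + 3)/(4*k**3 + 11*k**2 + 17*k + 15) gives s_k = 5**k*k*(k**2 - k + 3).
Check: Δs_k = 5**k*(4*k**3 + 11*k**2 + 17*k + 15). ✓
s_(n+1) = 5**(n + 1)*(n**3 + 2*n**2 + 4*n + 3) and s_(1) = 15, so S(n) = 5*5**n*n**3 + 10*5**n*n**2 + 20*5**n*n + 15*5**n - 15.

S(n) = 5 \cdot 5^{n} n^{3} + 10 \cdot 5^{n} n^{2} + 20 \cdot 5^{n} n + 15 \cdot 5^{n} - 15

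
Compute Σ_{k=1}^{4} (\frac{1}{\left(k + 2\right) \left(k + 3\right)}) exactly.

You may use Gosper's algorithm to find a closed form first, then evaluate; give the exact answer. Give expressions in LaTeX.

Σ = 4/21

Step 1: r(k) = (k + 2)/(k + 4).
Take A(k)=k + 2, B(k)=k + 4, C(k)=1.
Solve (k + 2)·f(k+1) − (k + 3)·f(k) = 1.
d = 1 from the (1,1,0) case.
Solving with deg f ≤ 1: f(k) = k/2.
Get s_k = R·t_k = k/(2*(k + 2)) with R(k) = B(k−1)f(k)/C(k) = k*(k + 3)/2.
Check: Δs_k = 1/(k**2 + 5*k + 6). ✓
Evaluate s at k=5 and k=1: 5/14 and 1/6; difference 4/21.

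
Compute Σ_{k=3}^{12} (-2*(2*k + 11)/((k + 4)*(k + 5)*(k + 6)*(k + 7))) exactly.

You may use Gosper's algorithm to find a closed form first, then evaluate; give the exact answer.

The ratio is (k + 4)*(2*k + 13)/((k + 8)*(2*k + 11)).
Factor: A=k + 4; B=k + 8; C=k + 11/2.
Need (k + 4)·f(k+1) − (k + 7)·f(k) = k + 11/2.
Degrees (1,1,1) ⇒ d ≤ 3.
Coefficient equations give f(k) = k*(k + 5)*(k + 10)/48.
So s_k = (B(k−1)f/C)·t_k = (k*(k + 5)*(k + 7)*(k + 10)/(24*(2*k + 11)))·t_k = k*(-k - 10)/(12*(k**2 + 10*k + 24)).
Check: Δs_k = 2*(-2*k - 11)/(k**4 + 22*k**3 + 179*k**2 + 638*k + 840). ✓
Evaluate s at k=13 and k=3: -299/3876 and -13/252; difference -520/20349.

Σ = -520/20349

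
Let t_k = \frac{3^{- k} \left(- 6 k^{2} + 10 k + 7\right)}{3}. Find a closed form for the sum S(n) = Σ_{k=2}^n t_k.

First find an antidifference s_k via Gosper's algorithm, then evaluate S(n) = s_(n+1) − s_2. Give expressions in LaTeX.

The ratio is (6*k**2 + 2*k - 11)/(3*(6*k**2 - 10*k - 7)).
A = 1/3, B = 1, C = k**2 - 5*k/3 - 7/6.
Solve (1/3)·f(k+1) − (1)·f(k) = k**2 - 5*k/3 - 7/6.
d = 2 from the (0,0,2) case.
A polynomial solution: f(k) = -(3*k**2 - 2*k - 3)/2.
R(k) = B(k−1)·f(k)/C(k) = -3*(3*k**2 - 2*k - 3)/(6*k**2 - 10*k - 7); s_k = R·t_k = (3*k**2 - 2*k - 3)/3**k.
Check: Δs_k = (-6*k**2 + 10*k + 7)/(3*3**k). ✓
Evaluate: s_(n+1) = 3**(-n - 1)*(3*n**2 + 4*n - 2); subtract s_(2) = 5/9 ⇒ S(n) = 3**(-n - 2)*(-5*3**n + 9*n**2 + 12*n - 6).

S(n) = 3^{- n - 2} \left(- 5 \cdot 3^{n} + 9 n^{2} + 12 n - 6\right)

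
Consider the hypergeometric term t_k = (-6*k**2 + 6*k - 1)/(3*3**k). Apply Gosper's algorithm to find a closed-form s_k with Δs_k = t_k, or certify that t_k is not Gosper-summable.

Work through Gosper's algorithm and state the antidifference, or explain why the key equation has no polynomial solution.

s_k = (3*k**2 + 2)/3**k

Step 1: r(k) = (6*k**2 + 6*k + 1)/(3*(6*k**2 - 6*k + 1)).
Take A(k)=1/3, B(k)=1, C(k)=k**2 - k + 1/6.
Key eq: (1/3)·f(k+1) = (1)·f(k) + (k**2 - k + 1/6).
Bound: deg f ≤ 2.
A polynomial solution: f(k) = -(3*k**2 + 2)/2.
Get s_k = R·t_k = (3*k**2 + 2)/3**k with R(k) = B(k−1)f(k)/C(k) = -3*(3*k**2 + 2)/(6*k**2 - 6*k + 1).
Verify: (-6*k**2 + 6*k - 1)/(3*3**k) matches t_k.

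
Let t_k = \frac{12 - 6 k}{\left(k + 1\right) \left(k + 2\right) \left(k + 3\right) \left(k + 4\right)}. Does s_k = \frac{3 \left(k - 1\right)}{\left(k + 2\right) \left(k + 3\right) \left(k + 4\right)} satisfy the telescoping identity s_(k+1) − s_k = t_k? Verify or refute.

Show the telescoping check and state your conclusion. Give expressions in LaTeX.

Invalid: residual \frac{9 \left(3 k - 5\right)}{k^{5} + 15 k^{4} + 85 k^{3} + 225 k^{2} + 274 k + 120} ≠ 0.

s_(k+1) = 3*k/((k + 3)*(k + 4)*(k + 5))
s_(k+1) − s_k = 3*(5 - 2*k)/(k**4 + 14*k**3 + 71*k**2 + 154*k + 120)
(s_(k+1) − s_k) − t_k = 9*(3*k - 5)/(k**5 + 15*k**4 + 85*k**3 + 225*k**2 + 274*k + 120)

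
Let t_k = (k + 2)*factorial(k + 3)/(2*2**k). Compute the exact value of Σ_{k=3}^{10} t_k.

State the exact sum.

Σ = 42567435

t_(k+1)/t_k = (k + 3)*(k + 4)/(2*(k + 2)).
A = k/2 + 2, B = 1, C = k + 2.
Key eq: (k/2 + 2)·f(k+1) = (1)·f(k) + (k + 2).
Bound: deg f ≤ 0.
Match coefficients ⇒ f(k) = 2.
R(k) = B(k−1)·f(k)/C(k) = 2/(k + 2); s_k = R·t_k = factorial(k + 3)/2**k.
Check: Δs_k = (k + 2)*factorial(k + 3)/(2*2**k). ✓
Telescoping: Σ = s_(11) − s_(3) = 42567525 − (90) = 42567435.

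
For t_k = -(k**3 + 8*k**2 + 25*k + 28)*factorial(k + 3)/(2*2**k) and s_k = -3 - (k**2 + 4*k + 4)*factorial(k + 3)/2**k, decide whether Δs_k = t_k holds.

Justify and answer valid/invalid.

s_(k+1) = -2**(-k - 1)*(4*k + (k + 1)**2 + 8)*factorial(k + 4) - 3
s_(k+1) − s_k = -(k**3 + 8*k**2 + 25*k + 28)*factorial(k + 3)/(2*2**k)
(s_(k+1) − s_k) − t_k = 0

Valid: the claim telescopes to t_k.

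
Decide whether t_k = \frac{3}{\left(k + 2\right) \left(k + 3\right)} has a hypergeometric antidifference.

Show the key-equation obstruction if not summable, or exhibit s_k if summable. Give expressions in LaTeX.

r(k) = (k + 2)/(k + 4) after simplifying.
Gosper form: A/B · C(k+1)/C(k) with A=k + 2, B=k + 4, C=1.
Solve (k + 2)·f(k+1) − (k + 3)·f(k) = 1.
d = 1 from the (1,1,0) case.
Solve for f: f(k) = k/2 (degree 1 ≤ 1).
So s_k = (B(k−1)f/C)·t_k = (k*(k + 3)/2)·t_k = 3*k/(2*(k + 2)).
Verify: 3/(k**2 + 5*k + 6) matches t_k.

Yes. s_k = \frac{3 k}{2 \left(k + 2\right)}.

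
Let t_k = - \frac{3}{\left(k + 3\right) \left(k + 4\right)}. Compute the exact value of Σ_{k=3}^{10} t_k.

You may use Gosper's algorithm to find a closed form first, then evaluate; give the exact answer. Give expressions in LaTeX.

Σ = -2/7

Step 1: r(k) = (k + 3)/(k + 5).
So A=k + 3 and B=k + 5, with C=1.
Need (k + 3)·f(k+1) − (k + 4)·f(k) = 1.
d = 1 from the (1,1,0) case.
Match coefficients ⇒ f(k) = k/3.
Certificate R = B(k−1)f/C = k*(k + 4)/3 gives s_k = -k/(k + 3).
Δs = -3/(k**2 + 7*k + 12), as required.
Σ_(k=3)^(10) t_k = s_(11) − s_(3) = -11/14 − (-1/2) = -2/7.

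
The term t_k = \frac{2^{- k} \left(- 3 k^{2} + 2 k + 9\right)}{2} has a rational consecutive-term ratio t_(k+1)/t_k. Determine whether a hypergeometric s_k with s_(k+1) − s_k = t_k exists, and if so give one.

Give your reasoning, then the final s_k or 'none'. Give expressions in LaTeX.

Step 1: r(k) = (3*k**2 + 4*k - 8)/(2*(3*k**2 - 2*k - 9)).
Factor: A=1/2; B=1; C=k**2 - 2*k/3 - 3.
f must satisfy (1/2)·f(k+1) − (1)·f(k) = k**2 - 2*k/3 - 3.
d = 2 from the (0,0,2) case.
Match coefficients ⇒ f(k) = -2*(3*k**2 + 4*k - 2)/3.
So s_k = (B(k−1)f/C)·t_k = (-2*(3*k**2 + 4*k - 2)/(3*k**2 - 2*k - 9))·t_k = (3*k**2 + 4*k - 2)/2**k.
s_(k+1) − s_k = (-3*k**2 + 2*k + 9)/(2*2**k) = t_k.

s_k = 2^{- k} \left(3 k^{2} + 4 k - 2\right)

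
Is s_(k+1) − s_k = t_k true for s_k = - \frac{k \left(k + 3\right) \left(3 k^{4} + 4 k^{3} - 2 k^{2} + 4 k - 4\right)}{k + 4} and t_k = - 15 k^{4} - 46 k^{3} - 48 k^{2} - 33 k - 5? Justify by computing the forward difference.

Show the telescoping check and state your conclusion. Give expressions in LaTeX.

Invalid: residual \frac{12 k^{5} + 102 k^{4} + 234 k^{3} + 221 k^{2} + 141 k + 20}{k^{2} + 9 k + 20} ≠ 0.

s_(k+1) = -(k + 1)*(k + 4)*(4*k + 3*(k + 1)**4 + 4*(k + 1)**3 - 2*(k + 1)**2)/(k + 5)
s_(k+1) − s_k = (-15*k**6 - 169*k**5 - 660*k**4 - 1151*k**3 - 1041*k**2 - 564*k - 80)/(k**2 + 9*k + 20)
(s_(k+1) − s_k) − t_k = (12*k**5 + 102*k**4 + 234*k**3 + 221*k**2 + 141*k + 20)/(k**2 + 9*k + 20)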